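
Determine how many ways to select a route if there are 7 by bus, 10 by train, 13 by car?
30

Solution: By the addition principle: 7 + 10 + 13 = 30.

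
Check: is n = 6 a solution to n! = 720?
Yes

Reasoning: 6! = 6·5! = 6·120 = 720, which equals 720.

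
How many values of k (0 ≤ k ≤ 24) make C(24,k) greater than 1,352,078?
5

Row 24 is unimodal and symmetric about k=24/2. C(24,9)=1,307,504 ≤ 1,352,078; C(24,10)=1,961,256 > 1,352,078; by symmetry C(24,k) > 1,352,078 for k = 10..14. That's 14 - 10 + 1 = 5 values.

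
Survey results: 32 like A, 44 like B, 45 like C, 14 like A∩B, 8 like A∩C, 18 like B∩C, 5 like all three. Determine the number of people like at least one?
|A∪B∪C| = 32+44+45-14-8-18+5 = 86.

Answer: 86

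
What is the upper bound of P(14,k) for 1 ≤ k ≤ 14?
87,178,291,200

P(14,k) increases in k, so maximum at k = 14: 14! = 87,178,291,200.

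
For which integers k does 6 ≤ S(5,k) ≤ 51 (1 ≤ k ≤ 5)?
2, 3, 4

Working:
S(5,1)=1; S(5,2)=15; S(5,3)=25; S(5,4)=10; S(5,5)=1. So valid k = 2, 3, 4.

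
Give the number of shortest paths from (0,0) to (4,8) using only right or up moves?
495

Explanation: Choose 4 rights from 12 moves: C(12,4) = 495.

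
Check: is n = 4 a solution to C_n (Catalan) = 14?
Yes

Reasoning: C_4 = C(8,4)/(4+1) = 70/5 = 14, which equals 14.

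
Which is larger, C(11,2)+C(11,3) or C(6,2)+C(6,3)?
First=220, Second=35.
Final answer: C(11,2)+C(11,3)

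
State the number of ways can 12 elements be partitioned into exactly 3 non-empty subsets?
86,526
This equals S(12,3), the Stirling number of the 2nd kind.
Using the Stirling recurrence: S(n,k) = k·S(n-1,k) + S(n-1,k-1)
S(12,3) = 3·S(11,3) + S(11,2)
         = 3·28501 + 1023
         = 85503 + 1023
         = 86,526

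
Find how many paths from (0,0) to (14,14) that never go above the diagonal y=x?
2,674,440

Reasoning: Counted by the Catalan number C_14: C_14 = C(28,14)/(14+1) = 40,116,600/15 = 2,674,440.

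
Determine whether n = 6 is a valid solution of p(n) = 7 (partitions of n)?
Pentagonal recurrence p(n) = p(n−1) + p(n−2) − p(n−5) − p(n−7) + …: p(6) = p(5) + p(4) − p(1) = 7 + 5 − 1 = 11, which does not equal 7.

Answer: No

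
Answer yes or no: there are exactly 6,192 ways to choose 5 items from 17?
No

Explanation: C(17,5) = 6,188 ≠ 6192.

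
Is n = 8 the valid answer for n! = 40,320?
8! = 8·7! = 8·5,040 = 40,320, which equals 40,320.

Answer: Yes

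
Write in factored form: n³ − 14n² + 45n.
n³ − 14n² + 45n = n(n² − 14n + 45) = n(n − 5)(n − 9).
Final answer: n(n − 5)(n − 9)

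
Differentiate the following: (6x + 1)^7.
42(6x + 1)^6
Chain rule: 7(6x+1)^{6} × 6 = 42(6x+1)^{6}.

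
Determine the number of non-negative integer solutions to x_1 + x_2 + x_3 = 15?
136
C(15+3-1, 3-1) = 136.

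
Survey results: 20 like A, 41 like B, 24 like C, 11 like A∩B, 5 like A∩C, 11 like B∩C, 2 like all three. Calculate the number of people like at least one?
60

Explanation: |A∪B∪C| = 20+41+24-11-5-11+2 = 60.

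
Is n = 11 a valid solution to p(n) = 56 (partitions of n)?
Yes

Solution: Pentagonal recurrence p(n) = p(n−1) + p(n−2) − p(n−5) − p(n−7) + …: p(11) = p(10) + p(9) − p(6) − p(4) = 42 + 30 − 11 − 5 = 56, which equals 56.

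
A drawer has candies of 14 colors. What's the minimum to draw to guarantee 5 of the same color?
57

Solution: Worst case: 4 of each = 56. One more: 57.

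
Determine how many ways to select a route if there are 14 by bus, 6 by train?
20

By the addition principle: 14 + 6 = 20.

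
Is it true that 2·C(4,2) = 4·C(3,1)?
True

Absorption identity k·C(n,k) = n·C(n-1,k-1). LHS = 2·6 = 12; RHS = 4·3 = 12.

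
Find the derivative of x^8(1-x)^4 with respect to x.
8x^7(1-x)^4 - 4x^8(1-x)^3

Solution: Product rule: 8x^{7}(1-x)^{4} + x^8·(-4)(1-x)^{3}.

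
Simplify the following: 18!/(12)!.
13,366,080

Reasoning: This equals 18×17×...×13 = 13,366,080.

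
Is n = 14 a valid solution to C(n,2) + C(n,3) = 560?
No
C(14,2) + C(14,3) = 91 + 364 = 455, which does not equal 560.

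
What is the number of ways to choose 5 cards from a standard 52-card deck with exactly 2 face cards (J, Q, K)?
652,080

12 face cards and 40 non-face cards: C(12,2) × C(40,3) = 66 × 9,880 = 652,080.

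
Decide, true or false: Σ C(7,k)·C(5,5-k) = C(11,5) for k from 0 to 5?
False

Reasoning: Vandermonde's identity gives C(12,5) = 792; RHS C(11,5) = 462.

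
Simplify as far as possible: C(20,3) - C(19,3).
171

Solution: C(20,3) - C(19,3) = C(19,2) = 171.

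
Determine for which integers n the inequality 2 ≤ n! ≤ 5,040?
2, 3, 4, 5, 6, 7

Explanation: n! is strictly increasing; 2! = 2 and 7! = 5,040, so valid n = 2, 3, 4, 5, 6, 7.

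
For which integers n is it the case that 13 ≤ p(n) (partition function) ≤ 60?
7, 8, 9, 10, 11

Solution: Tabulating p(n) via p(n) = p(n−1) + p(n−2) − p(n−5) − p(n−7) + …: p(6)=11; p(7)=15; p(8)=22; p(9)=30; p(10)=42; p(11)=56; p(12)=77. So valid n = 7, 8, 9, 10, 11.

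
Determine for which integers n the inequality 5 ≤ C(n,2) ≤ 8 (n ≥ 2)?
4

Explanation: C(3,2)=3; C(4,2)=6; C(5,2)=10. So valid n = 4.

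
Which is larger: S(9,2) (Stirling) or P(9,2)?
S(9,2)

Solution: S(9,2) = 2·S(8,2) + S(8,1) = 2·127 + 1 = 255; P(9,2) = 72.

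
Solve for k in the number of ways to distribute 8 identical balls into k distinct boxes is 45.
Stars and bars: the count is C(8+k−1, k−1), increasing in k. k=2: C(9,1) = 9, k=3: C(10,2) = 45 ✓. So k = 3.

Answer: 3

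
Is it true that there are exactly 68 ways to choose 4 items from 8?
False

Working:
C(8,4) = 70 ≠ 68.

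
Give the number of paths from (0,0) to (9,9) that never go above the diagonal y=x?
4,862

Explanation: Counted by the Catalan number C_9: C_9 = C(18,9)/(9+1) = 48,620/10 = 4,862.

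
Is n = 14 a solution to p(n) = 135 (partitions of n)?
Yes

Explanation: Pentagonal recurrence p(n) = p(n−1) + p(n−2) − p(n−5) − p(n−7) + …: p(14) = p(13) + p(12) − p(9) − p(7) + p(2) = 101 + 77 − 30 − 15 + 2 = 135, which equals 135.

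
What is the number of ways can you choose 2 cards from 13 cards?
78

Solution: C(13,2) = 13! / (2! × (13-2)!)
         = 13! / (2! × 11!)
         = 78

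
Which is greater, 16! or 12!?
16!

Working:
16!=20,922,789,888,000, 12!=479,001,600. 16! > 12!.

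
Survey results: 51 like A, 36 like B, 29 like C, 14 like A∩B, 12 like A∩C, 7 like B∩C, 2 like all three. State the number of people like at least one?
85
|A∪B∪C| = 51+36+29-14-12-7+2 = 85.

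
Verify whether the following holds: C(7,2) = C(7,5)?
True

Working:
Symmetry C(n,k) = C(n,n-k): C(7,2) = 21 and C(7,5) = 21. Both sides agree, so the statement holds.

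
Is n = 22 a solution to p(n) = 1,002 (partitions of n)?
Yes

Solution: Pentagonal recurrence p(n) = p(n−1) + p(n−2) − p(n−5) − p(n−7) + …: p(22) = p(21) + p(20) − p(17) − p(15) + p(10) + p(7) − p(0) = 792 + 627 − 297 − 176 + 42 + 15 − 1 = 1,002, which equals 1,002.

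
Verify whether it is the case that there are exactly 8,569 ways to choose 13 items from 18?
False

Working:
C(18,13) = 8,568 ≠ 8569.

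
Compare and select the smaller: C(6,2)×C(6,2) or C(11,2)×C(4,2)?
C(6,2)×C(6,2)

Working:
C(6,2)×C(6,2)=225, C(11,2)×C(4,2)=330.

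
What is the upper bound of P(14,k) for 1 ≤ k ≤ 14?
87,178,291,200

Solution: P(14,k) increases in k, so maximum at k = 14: 14! = 87,178,291,200.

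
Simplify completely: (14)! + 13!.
93,405,312,000
(14)! + 13! = (14)·13! + 13! = (14+1)·13! = 15·13! = 93,405,312,000.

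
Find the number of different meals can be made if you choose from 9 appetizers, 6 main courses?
54

Explanation: By the multiplication principle: 9 × 6 = 54.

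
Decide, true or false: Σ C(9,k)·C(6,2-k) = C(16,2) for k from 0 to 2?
False

Vandermonde's identity gives C(15,2) = 105; RHS C(16,2) = 120.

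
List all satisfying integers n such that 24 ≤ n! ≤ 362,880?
4, 5, 6, 7, 8, 9
n! is strictly increasing; 4! = 24 and 9! = 362,880, so valid n = 4, 5, 6, 7, 8, 9.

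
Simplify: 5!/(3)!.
20
This equals 5×4 = 20.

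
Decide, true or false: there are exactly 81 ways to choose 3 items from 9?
False
C(9,3) = 84 ≠ 81.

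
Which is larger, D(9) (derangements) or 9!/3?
D(9)

Reasoning: D(9) = (9-1)·[D(8) + D(7)] = 8·[14,833 + 1,854] = 133,496; 9!/3 = 362,880/3 = 120,960.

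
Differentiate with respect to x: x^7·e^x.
(7x^6 + x^7)e^x
Product rule: d/dx[x^7]·e^x + x^7·d/dx[e^x] = 7x^{6}e^x + x^7e^x.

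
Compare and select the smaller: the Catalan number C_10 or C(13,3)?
C_10 = C(20,10)/(10+1) = 184,756/11 = 16,796; C(13,3) = 286.
Final answer: C(13,3)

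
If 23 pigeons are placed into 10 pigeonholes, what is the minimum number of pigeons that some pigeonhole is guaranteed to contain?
3

Pigeonhole: ⌈23/10⌉ = 3.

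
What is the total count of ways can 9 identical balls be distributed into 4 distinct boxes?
C(9+4-1, 4-1) = C(12, 3) = 220.
Final answer: 220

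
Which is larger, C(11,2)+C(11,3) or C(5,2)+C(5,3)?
First=220, Second=20.

Answer: C(11,2)+C(11,3)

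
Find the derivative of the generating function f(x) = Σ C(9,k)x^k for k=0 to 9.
Σ k·C(9,k)x^(k-1) for k=1 to 9

Reasoning: Term-by-term differentiation gives Σ k·C(9,k)x^{k-1} for k=1 to 9.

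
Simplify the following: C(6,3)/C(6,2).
C(n,k+1)/C(n,k) = (n−k)/(k+1). Here (6−2)/(2+1) = 4/3 = 4/3.
Final answer: 4/3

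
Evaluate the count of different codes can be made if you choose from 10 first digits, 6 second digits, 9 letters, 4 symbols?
2,160

Reasoning: By the multiplication principle: 10 × 6 × 9 × 4 = 2,160.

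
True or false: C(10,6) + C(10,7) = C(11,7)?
True

Pascal's identity C(n,k) + C(n,k+1) = C(n+1,k+1): 210 + 120 = 330 = C(11,7).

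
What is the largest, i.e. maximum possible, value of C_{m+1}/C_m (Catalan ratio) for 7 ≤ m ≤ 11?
46/13
C_{m+1}/C_m = 2(2m+1)/(m+2), which increases with m. Maximum at m = 11: 2·23/13 = 46/13.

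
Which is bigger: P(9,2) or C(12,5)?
C(12,5)

P(9,2)=72, C(12,5)=792.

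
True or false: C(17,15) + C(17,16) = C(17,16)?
False

Pascal's identity gives C(18,16) = 153, whereas C(17,16) = 17.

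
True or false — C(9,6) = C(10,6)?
False

Reasoning: LHS = C(9,6) = 84; RHS = C(10,6) = 210. 84 ≠ 210, so the statement does not hold.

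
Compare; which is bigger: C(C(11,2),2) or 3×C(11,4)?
C(C(11,2),2)

C(C(11,2),2)=1,485, 3×C(11,4)=990.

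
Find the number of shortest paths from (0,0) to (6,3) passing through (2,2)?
30

Explanation: To (2,2): C(4,2)=6. From there: C(5,4)=5. Total: 30.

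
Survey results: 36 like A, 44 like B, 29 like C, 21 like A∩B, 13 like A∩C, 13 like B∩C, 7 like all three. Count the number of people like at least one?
69

Working:
|A∪B∪C| = 36+44+29-21-13-13+7 = 69.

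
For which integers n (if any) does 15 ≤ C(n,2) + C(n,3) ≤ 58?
5, 6, 7

Solution: C(4,2)+C(4,3)=10; C(5,2)+C(5,3)=20; C(6,2)+C(6,3)=35; C(7,2)+C(7,3)=56; C(8,2)+C(8,3)=84. So valid n = 5, 6, 7.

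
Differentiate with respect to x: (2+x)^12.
12(2+x)^11

Reasoning: Using the power rule: d/dx (2+x)^12 = 12(2+x)^{11}.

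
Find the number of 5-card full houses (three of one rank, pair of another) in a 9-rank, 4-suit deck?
1,728

Reasoning: Triple rank: 9. Triple suits: C(4,3)=4. Pair rank: 8. Pair suits: C(4,2)=6. Total: 1,728.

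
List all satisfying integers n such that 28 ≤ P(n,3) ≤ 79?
5

Explanation: P(4,3)=24; P(5,3)=60; P(6,3)=120. So valid n = 5.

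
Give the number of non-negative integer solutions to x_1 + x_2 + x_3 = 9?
55

Working:
C(9+3-1, 3-1) = 55.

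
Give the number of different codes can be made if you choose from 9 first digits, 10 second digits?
90

Solution: By the multiplication principle: 9 × 10 = 90.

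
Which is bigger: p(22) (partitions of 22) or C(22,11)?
C(22,11)

Explanation: Pentagonal recurrence p(n) = p(n−1) + p(n−2) − p(n−5) − p(n−7) + …: p(22) = p(21) + p(20) − p(17) − p(15) + p(10) + p(7) − p(0) = 792 + 627 − 297 − 176 + 42 + 15 − 1 = 1,002; C(22,11) = 705,432.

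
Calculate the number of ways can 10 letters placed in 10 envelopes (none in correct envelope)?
Using D(n) = (n-1)[D(n-1) + D(n-2)]:
D(10) = (10-1) × [D(9) + D(8)]
      = 9 × [133496 + 14833]
      = 9 × 148329
      = 1,334,961
Final answer: 1,334,961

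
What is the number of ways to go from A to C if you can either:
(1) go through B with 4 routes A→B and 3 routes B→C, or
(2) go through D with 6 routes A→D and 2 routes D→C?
24

Reasoning: Route via B: 4×3=12. Route via D: 6×2=12. Total: 24.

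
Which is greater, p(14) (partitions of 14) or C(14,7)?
C(14,7)

Working:
Pentagonal recurrence p(n) = p(n−1) + p(n−2) − p(n−5) − p(n−7) + …: p(14) = p(13) + p(12) − p(9) − p(7) + p(2) = 101 + 77 − 30 − 15 + 2 = 135; C(14,7) = 3,432.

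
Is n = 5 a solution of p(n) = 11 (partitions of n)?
No
Pentagonal recurrence p(n) = p(n−1) + p(n−2) − p(n−5) − p(n−7) + …: p(5) = p(4) + p(3) − p(0) = 5 + 3 − 1 = 7, which does not equal 11.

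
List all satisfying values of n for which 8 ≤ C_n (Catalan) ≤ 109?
4, 5

C_3=5; C_4=14; C_5=42; C_6=132. So valid n = 4, 5.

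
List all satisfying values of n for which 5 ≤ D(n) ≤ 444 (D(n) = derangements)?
4, 5, 6

Working:
Using D(n) = (n−1)[D(n−1) + D(n−2)] with D(1)=0, D(2)=1: D(3)=2; D(4)=9; D(5)=44; D(6)=265; D(7)=1,854. So valid n = 4, 5, 6.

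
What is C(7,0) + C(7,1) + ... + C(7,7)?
128

Solution: Sum of binomial coefficients = 2^7 = 128.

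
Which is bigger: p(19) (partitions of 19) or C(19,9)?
C(19,9)
Pentagonal recurrence p(n) = p(n−1) + p(n−2) − p(n−5) − p(n−7) + …: p(19) = p(18) + p(17) − p(14) − p(12) + p(7) + p(4) = 385 + 297 − 135 − 77 + 15 + 5 = 490; C(19,9) = 92,378.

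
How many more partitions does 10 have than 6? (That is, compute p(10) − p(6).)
31

Pentagonal recurrence p(n) = p(n−1) + p(n−2) − p(n−5) − p(n−7) + …: p(10) = p(9) + p(8) − p(5) − p(3) = 30 + 22 − 7 − 3 = 42.
p(6) = p(5) + p(4) − p(1) = 7 + 5 − 1 = 11.
Difference = 42 − 11 = 31.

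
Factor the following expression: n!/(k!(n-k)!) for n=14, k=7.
C(14,7) = 3,432

Reasoning: This is the binomial coefficient C(14,7) = 3,432.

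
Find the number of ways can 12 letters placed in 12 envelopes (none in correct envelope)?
176,214,841

Explanation: Using D(n) = (n-1)[D(n-1) + D(n-2)]:
D(12) = (12-1) × [D(11) + D(10)]
      = 11 × [14684570 + 1334961]
      = 11 × 16019531
      = 176,214,841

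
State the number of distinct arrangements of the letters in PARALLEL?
Word has 8 letters (P=1, A=2, R=1, L=3, E=1). Arrangements: 8!/Π(k!) = 3,360.
Final answer: 3,360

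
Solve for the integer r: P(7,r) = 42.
2

Working:
P(7,r) = 7·6·…·(7−r+1), a product of r factors. Multiplying down from 7: 7 = 7; 7·6 = 42 ✓ (2 factors). So r = 2.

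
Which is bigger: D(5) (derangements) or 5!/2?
5!/2

Reasoning: D(5) = (5-1)·[D(4) + D(3)] = 4·[9 + 2] = 44; 5!/2 = 120/2 = 60.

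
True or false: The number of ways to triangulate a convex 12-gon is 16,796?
True

Triangulations of a convex 12-gon are counted by the Catalan number C_10: C_10 = C(20,10)/(10+1) = 184,756/11 = 16,796.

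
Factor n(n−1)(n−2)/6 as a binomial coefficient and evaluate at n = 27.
C(n,3); C(27,3) = 2,925

Solution: n(n−1)(n−2)/6 = n!/(3!(n−3)!) = C(n,3). At n = 27: C(27,3) = 2,925.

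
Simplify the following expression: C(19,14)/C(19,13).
3/7
C(n,k+1)/C(n,k) = (n−k)/(k+1). Here (19−13)/(13+1) = 6/14 = 3/7.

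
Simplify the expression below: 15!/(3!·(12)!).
This is C(15,3) = 455.

Answer: 455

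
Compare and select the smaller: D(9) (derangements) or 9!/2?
D(9) = (9-1)·[D(8) + D(7)] = 8·[14,833 + 1,854] = 133,496; 9!/2 = 362,880/2 = 181,440.
Final answer: D(9)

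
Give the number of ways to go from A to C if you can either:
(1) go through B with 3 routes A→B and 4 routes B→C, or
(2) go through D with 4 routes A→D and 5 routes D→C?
32

Route via B: 3×4=12. Route via D: 4×5=20. Total: 32.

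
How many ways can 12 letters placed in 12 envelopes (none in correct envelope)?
176,214,841

Reasoning: Using D(n) = (n-1)[D(n-1) + D(n-2)]:
D(12) = (12-1) × [D(11) + D(10)]
      = 11 × [14684570 + 1334961]
      = 11 × 16019531
      = 176,214,841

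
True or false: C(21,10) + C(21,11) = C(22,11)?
True

Solution: Pascal's identity C(n,k) + C(n,k+1) = C(n+1,k+1): 352,716 + 352,716 = 705,432 = C(22,11).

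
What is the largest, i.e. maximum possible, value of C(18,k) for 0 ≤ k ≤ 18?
48,620

Reasoning: Maximum at k = 9: C(18,9) = 48,620.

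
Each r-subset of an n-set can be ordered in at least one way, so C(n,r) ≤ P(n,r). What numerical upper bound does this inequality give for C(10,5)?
30,240

P(10,5) = 10·9·8·7·6 = 30,240, so C(10,5) ≤ 30,240. (The bound is loose by a factor of 5! = 120: C(10,5) = 30,240/120 = 252.)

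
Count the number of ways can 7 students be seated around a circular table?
720
Circular arrangements: (7-1)! = 720.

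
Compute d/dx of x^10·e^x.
(10x^9 + x^10)e^x

Solution: Product rule: d/dx[x^10]·e^x + x^10·d/dx[e^x] = 10x^{9}e^x + x^10e^x.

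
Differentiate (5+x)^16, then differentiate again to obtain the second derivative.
240(5+x)^14

Reasoning: First derivative: 16(5+x)^{15}. Second derivative: 16·15·(5+x)^{14} = 240(5+x)^{14}.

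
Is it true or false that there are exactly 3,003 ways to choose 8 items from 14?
True

Working:
C(14,8) = 3,003.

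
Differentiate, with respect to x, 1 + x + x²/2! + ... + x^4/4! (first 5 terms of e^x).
Differentiating term by term gives the first 4 terms of e^x.

Answer: 1 + x + x²/2! + ... + x^3/3!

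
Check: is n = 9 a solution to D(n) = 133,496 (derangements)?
Yes

D(9) = (9-1)·[D(8) + D(7)] = 8·[14,833 + 1,854] = 133,496, which equals 133,496.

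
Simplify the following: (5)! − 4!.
96

Solution: (5)! − 4! = (5)·4! − 4! = (5−1)·4! = 4·4! = 96.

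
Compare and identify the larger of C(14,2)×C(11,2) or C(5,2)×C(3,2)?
C(14,2)×C(11,2)

Explanation: C(14,2)×C(11,2)=5,005, C(5,2)×C(3,2)=30.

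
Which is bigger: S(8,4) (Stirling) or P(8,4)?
S(8,4)

Solution: S(8,4) = 4·S(7,4) + S(7,3) = 4·350 + 301 = 1,701; P(8,4) = 1,680.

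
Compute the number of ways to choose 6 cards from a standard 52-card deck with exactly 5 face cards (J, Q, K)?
12 face cards and 40 non-face cards: C(12,5) × C(40,1) = 792 × 40 = 31,680.

Answer: 31,680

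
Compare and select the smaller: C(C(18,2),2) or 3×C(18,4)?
3×C(18,4)

C(C(18,2),2)=11,628, 3×C(18,4)=9,180.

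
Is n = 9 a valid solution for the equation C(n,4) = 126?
Yes

Explanation: C(9,4) = 9·8·7·6/4! = 3,024/24 = 126, which equals 126.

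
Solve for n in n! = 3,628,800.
10

Reasoning: n! is strictly increasing. 8! = 40,320, 9! = 362,880, 10! = 3,628,800 ✓. So n = 10.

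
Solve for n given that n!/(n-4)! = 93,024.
19

Working:
n!/(n-4)! = n×(n-1)×(n-2)×(n-3), a product of 4 consecutive integers ≈ (n−1.5)^4. 93,024^(1/4) + 1.5 ≈ 19.0; check n = 19: 19×18×17×16 = 93,024 ✓. So n = 19.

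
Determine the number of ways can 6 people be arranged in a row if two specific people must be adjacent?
240
Treat pair as unit: (6-1)! arrangements × 2 internal orders = 240.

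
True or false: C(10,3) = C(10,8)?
False
C(10,3) = 120 but C(10,8) = 45; symmetry gives C(10,3) = C(10,7), not C(10,8).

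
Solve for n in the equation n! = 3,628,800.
10

Working:
n! is strictly increasing. 8! = 40,320, 9! = 362,880, 10! = 3,628,800 ✓. So n = 10.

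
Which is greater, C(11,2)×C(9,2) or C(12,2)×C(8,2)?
C(11,2)×C(9,2)
C(11,2)×C(9,2)=1,980, C(12,2)×C(8,2)=1,848.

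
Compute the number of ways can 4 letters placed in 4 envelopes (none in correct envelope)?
Using D(n) = (n-1)[D(n-1) + D(n-2)]:
D(4) = (4-1) × [D(3) + D(2)]
      = 3 × [2 + 1]
      = 3 × 3
      = 9
Final answer: 9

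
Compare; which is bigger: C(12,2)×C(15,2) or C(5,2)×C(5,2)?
C(12,2)×C(15,2)=6,930, C(5,2)×C(5,2)=100.
Final answer: C(12,2)×C(15,2)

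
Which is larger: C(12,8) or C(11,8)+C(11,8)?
C(12,8)
C(12,8)=495; C(11,8)+C(11,8)=165+165=330.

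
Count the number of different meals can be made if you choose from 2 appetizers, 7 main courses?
14

Reasoning: By the multiplication principle: 2 × 7 = 14.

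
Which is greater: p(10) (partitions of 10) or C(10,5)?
C(10,5)

Pentagonal recurrence p(n) = p(n−1) + p(n−2) − p(n−5) − p(n−7) + …: p(10) = p(9) + p(8) − p(5) − p(3) = 30 + 22 − 7 − 3 = 42; C(10,5) = 252.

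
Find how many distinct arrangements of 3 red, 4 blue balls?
Multinomial: 7!/(3! × 4!) = 35.

Answer: 35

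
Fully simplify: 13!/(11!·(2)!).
78

Reasoning: This is C(13,11) = 78.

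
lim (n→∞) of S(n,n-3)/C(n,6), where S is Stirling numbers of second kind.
The leading term of S(n,n-3) as a polynomial in n is (5)!!·C(n,6), so the ratio → (5)!! = 15.
Final answer: 15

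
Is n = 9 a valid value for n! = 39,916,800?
No

Explanation: 9! = 9·8! = 9·40,320 = 362,880, which does not equal 39,916,800.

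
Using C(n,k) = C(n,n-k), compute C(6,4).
15

Explanation: C(6,4) = C(6,2) = 15.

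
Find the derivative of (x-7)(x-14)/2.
(2x - 21)/2
d/dx[(x-7)(x-14)] = (x-14) + (x-7) = 2x - 21. Dividing by 2 gives (2x - 21)/2.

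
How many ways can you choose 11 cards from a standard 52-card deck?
60,403,728,840

Reasoning: C(52,11) = 60,403,728,840.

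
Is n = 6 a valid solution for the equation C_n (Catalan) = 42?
C_6 = C(12,6)/(6+1) = 924/7 = 132, which does not equal 42.

Answer: No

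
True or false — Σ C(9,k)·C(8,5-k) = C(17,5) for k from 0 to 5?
Vandermonde's identity gives C(17,5) = 6,188; RHS C(17,5) = 6,188.

Answer: True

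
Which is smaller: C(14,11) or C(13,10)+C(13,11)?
Equal

Solution: By Pascal's identity: C(14,11) = C(13,10)+C(13,11) = 364. Equal.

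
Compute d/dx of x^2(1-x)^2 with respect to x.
2x^1(1-x)^2 - 2x^2(1-x)^1

Solution: Product rule: 2x^{1}(1-x)^{2} + x^2·(-2)(1-x)^{1}.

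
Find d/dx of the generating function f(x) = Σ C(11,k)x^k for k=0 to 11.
Term-by-term differentiation gives Σ k·C(11,k)x^{k-1} for k=1 to 11.

Answer: Σ k·C(11,k)x^(k-1) for k=1 to 11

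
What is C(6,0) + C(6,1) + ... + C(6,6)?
64

Sum of binomial coefficients = 2^6 = 64.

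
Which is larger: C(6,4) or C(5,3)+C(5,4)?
Equal

Working:
By Pascal's identity: C(6,4) = C(5,3)+C(5,4) = 15. Equal.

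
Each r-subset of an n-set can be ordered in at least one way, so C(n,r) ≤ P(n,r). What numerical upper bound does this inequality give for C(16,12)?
871,782,912,000

Reasoning: P(16,12) = 16·15·14·13·12·11·10·9·8·7·6·5 = 871,782,912,000, so C(16,12) ≤ 871,782,912,000. (The bound is loose by a factor of 12! = 479,001,600: C(16,12) = 871,782,912,000/479,001,600 = 1,820.)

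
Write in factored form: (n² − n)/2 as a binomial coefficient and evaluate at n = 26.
C(n,2); C(26,2) = 325
(n² − n)/2 = n(n−1)/2 = C(n,2). At n = 26: C(26,2) = 325.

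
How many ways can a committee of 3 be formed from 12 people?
220

Explanation: C(12,3) = 12! / (3! × (12-3)!)
         = 12! / (3! × 9!)
         = 220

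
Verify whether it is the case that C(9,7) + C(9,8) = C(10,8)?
True
Pascal's identity: LHS = 36 + 9 = 45; RHS = C(10,8) = 45. Both sides agree, so the statement holds.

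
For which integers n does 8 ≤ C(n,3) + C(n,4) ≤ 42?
5, 6

Reasoning: C(4,3)+C(4,4)=5; C(5,3)+C(5,4)=15; C(6,3)+C(6,4)=35; C(7,3)+C(7,4)=70. So valid n = 5, 6.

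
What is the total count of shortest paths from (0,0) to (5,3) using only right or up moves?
56
Choose 5 rights from 8 moves: C(8,5) = 56.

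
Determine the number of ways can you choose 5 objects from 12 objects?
792

C(12,5) = 12! / (5! × (12-5)!)
         = 12! / (5! × 7!)
         = 792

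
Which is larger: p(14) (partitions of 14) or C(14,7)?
C(14,7)

Reasoning: Pentagonal recurrence p(n) = p(n−1) + p(n−2) − p(n−5) − p(n−7) + …: p(14) = p(13) + p(12) − p(9) − p(7) + p(2) = 101 + 77 − 30 − 15 + 2 = 135; C(14,7) = 3,432.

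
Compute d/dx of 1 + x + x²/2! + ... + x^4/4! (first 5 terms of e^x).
Differentiating term by term gives the first 4 terms of e^x.
Final answer: 1 + x + x²/2! + ... + x^3/3!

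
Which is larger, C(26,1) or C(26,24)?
C(26,24)
C(26,1)=26, C(26,24)=325.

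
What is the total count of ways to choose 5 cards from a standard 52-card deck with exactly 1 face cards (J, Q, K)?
1,096,680
12 face cards and 40 non-face cards: C(12,1) × C(40,4) = 12 × 91,390 = 1,096,680.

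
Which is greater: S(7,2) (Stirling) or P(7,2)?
S(7,2)

S(7,2) = 2·S(6,2) + S(6,1) = 2·31 + 1 = 63; P(7,2) = 42.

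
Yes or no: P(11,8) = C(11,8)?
No

Explanation: P(11,8) = 6,652,800 but C(11,8) = 165; they differ by a factor of 8! = 40320, so the statement does not hold.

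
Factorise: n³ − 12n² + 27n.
n(n − 3)(n − 9)

Reasoning: n³ − 12n² + 27n = n(n² − 12n + 27) = n(n − 3)(n − 9).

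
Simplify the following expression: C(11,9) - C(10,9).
C(11,9) - C(10,9) = C(10,8) = 45.
Final answer: 45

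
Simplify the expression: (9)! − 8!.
322,560

Working:
(9)! − 8! = (9)·8! − 8! = (9−1)·8! = 8·8! = 322,560.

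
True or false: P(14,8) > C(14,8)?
True

P(14,8) = 121,080,960 and C(14,8) = 3,003; P(n,r) = r! × C(n,r) so P > C whenever r ≥ 2.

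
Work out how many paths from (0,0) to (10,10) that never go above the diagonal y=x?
16,796

Working:
Counted by the Catalan number C_10: C_10 = C(20,10)/(10+1) = 184,756/11 = 16,796.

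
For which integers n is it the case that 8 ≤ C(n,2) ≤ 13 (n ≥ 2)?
C(4,2)=6; C(5,2)=10; C(6,2)=15. So valid n = 5.

Answer: 5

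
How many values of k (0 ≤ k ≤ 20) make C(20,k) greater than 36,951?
Row 20 is unimodal and symmetric about k=20/2. C(20,5)=15,504 ≤ 36,951; C(20,6)=38,760 > 36,951; by symmetry C(20,k) > 36,951 for k = 6..14. That's 14 - 6 + 1 = 9 values.

Answer: 9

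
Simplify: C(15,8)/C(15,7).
1

Reasoning: C(n,k+1)/C(n,k) = (n−k)/(k+1). Here (15−7)/(7+1) = 8/8 = 1.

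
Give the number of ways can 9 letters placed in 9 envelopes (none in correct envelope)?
Using D(n) = (n-1)[D(n-1) + D(n-2)]:
D(9) = (9-1) × [D(8) + D(7)]
      = 8 × [14833 + 1854]
      = 8 × 16687
      = 133,496
Final answer: 133,496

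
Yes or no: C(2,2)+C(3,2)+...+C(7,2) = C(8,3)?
Yes

Explanation: Hockey stick identity gives Σ = C(8,3) = 56; RHS C(8,3) = 56.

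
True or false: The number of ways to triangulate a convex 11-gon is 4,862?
True
Triangulations of a convex 11-gon are counted by the Catalan number C_9: C_9 = C(18,9)/(9+1) = 48,620/10 = 4,862.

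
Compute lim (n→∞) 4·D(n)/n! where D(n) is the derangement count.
4/e

Solution: D(n)/n! → 1/e, so 4·D(n)/n! → 4/e.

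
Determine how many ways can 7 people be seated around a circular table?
720

Reasoning: Circular arrangements: (7-1)! = 720.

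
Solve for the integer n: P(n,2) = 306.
P(n,2) = n(n−1) is increasing in n; n(n−1) ≈ (n−0.5)^2 = 306 gives n ≈ 18.0. Check: P(16,2) = 240, P(17,2) = 272, P(18,2) = 306 ✓. So n = 18.
Final answer: 18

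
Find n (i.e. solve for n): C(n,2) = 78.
13

Working:
C(n,2) = n(n−1)/2! is increasing in n, and n(n−1) = 2!·78 = 156 ≈ (n−0.5)^2 gives n ≈ 13.0. Check: C(11,2) = 55, C(12,2) = 66, C(13,2) = 78 ✓. So n = 13.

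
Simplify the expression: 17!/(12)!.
742,560
This equals 17×16×...×13 = 742,560.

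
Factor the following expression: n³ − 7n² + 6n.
n³ − 7n² + 6n = n(n² − 7n + 6) = n(n − 1)(n − 6).

Answer: n(n − 1)(n − 6)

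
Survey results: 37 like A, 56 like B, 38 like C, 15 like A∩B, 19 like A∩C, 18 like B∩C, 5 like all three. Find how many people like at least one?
84

Explanation: |A∪B∪C| = 37+56+38-15-19-18+5 = 84.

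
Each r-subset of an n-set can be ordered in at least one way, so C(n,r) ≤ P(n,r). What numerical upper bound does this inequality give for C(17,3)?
4,080

Working:
P(17,3) = 17·16·15 = 4,080, so C(17,3) ≤ 4,080. (The bound is loose by a factor of 3! = 6: C(17,3) = 4,080/6 = 680.)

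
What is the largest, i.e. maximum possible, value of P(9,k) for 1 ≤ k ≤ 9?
P(9,k) increases in k, so maximum at k = 9: 9! = 362,880.

Answer: 362,880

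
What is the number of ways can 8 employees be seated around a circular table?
5,040

Working:
Circular arrangements: (8-1)! = 5,040.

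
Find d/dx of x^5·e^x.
Product rule: d/dx[x^5]·e^x + x^5·d/dx[e^x] = 5x^{4}e^x + x^5e^x.

Answer: (5x^4 + x^5)e^x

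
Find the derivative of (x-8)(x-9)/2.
d/dx[(x-8)(x-9)] = (x-9) + (x-8) = 2x - 17. Dividing by 2 gives (2x - 17)/2.

Answer: (2x - 17)/2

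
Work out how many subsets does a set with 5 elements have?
32

Explanation: Each element can be included or excluded: 2^5 = 32.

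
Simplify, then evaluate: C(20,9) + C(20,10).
352,716

By Pascal's identity: C(21,10) = 352,716.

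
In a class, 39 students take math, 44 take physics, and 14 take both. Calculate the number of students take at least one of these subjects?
|A∪B| = |A|+|B|-|A∩B| = 39+44-14 = 69.
Final answer: 69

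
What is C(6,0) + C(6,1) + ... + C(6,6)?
Sum of binomial coefficients = 2^6 = 64.
Final answer: 64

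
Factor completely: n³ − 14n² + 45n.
n(n − 5)(n − 9)

Reasoning: n³ − 14n² + 45n = n(n² − 14n + 45) = n(n − 5)(n − 9).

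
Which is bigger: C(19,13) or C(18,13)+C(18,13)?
C(19,13)
C(19,13)=27,132; C(18,13)+C(18,13)=8,568+8,568=17,136.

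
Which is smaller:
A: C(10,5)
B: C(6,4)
B
A=C(10,5)=252, B=C(6,4)=15.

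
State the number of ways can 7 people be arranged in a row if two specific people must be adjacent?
1,440

Solution: Treat pair as unit: (7-1)! arrangements × 2 internal orders = 1,440.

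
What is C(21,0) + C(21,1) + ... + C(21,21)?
2,097,152

Working:
Sum of binomial coefficients = 2^21 = 2,097,152.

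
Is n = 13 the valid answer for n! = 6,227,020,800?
Yes
13! = 13·12! = 13·479,001,600 = 6,227,020,800, which equals 6,227,020,800.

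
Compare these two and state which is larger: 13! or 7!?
13!

Reasoning: 13!=6,227,020,800, 7!=5,040. 13! > 7!.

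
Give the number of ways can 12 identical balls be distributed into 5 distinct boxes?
1,820

Reasoning: C(12+5-1, 5-1) = C(16, 4) = 1,820.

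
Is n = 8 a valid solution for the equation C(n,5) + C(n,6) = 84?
Yes

Working:
C(8,5) + C(8,6) = 56 + 28 = 84, which equals 84.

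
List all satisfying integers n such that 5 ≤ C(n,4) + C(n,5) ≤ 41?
5, 6

C(4,4)+C(4,5)=1; C(5,4)+C(5,5)=6; C(6,4)+C(6,5)=21; C(7,4)+C(7,5)=56. So valid n = 5, 6.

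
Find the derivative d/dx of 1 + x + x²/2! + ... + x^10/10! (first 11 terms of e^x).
Differentiating term by term gives the first 10 terms of e^x.
Final answer: 1 + x + x²/2! + ... + x^9/9!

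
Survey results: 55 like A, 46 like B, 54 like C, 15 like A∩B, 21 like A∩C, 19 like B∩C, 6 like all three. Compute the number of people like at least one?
106

Explanation: |A∪B∪C| = 55+46+54-15-21-19+6 = 106.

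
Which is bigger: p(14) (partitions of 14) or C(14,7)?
C(14,7)

Pentagonal recurrence p(n) = p(n−1) + p(n−2) − p(n−5) − p(n−7) + …: p(14) = p(13) + p(12) − p(9) − p(7) + p(2) = 101 + 77 − 30 − 15 + 2 = 135; C(14,7) = 3,432.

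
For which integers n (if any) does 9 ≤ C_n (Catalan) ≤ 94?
4, 5

Explanation: C_3=5; C_4=14; C_5=42; C_6=132. So valid n = 4, 5.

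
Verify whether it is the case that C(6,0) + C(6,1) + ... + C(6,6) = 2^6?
Binomial theorem with x = y = 1: Σ C(6,i) = (1+1)^6 = 2^6 = 64. The statement holds.

Answer: True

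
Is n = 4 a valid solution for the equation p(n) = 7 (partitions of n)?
Pentagonal recurrence p(n) = p(n−1) + p(n−2) − p(n−5) − p(n−7) + …: p(4) = p(3) + p(2) = 3 + 2 = 5, which does not equal 7.
Final answer: No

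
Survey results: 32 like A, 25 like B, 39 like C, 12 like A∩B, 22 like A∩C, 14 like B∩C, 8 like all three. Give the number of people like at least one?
56

Solution: |A∪B∪C| = 32+25+39-12-22-14+8 = 56.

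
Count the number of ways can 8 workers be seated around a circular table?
5,040
Circular arrangements: (8-1)! = 5,040.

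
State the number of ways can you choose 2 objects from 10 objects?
45

C(10,2) = 10! / (2! × (10-2)!)
         = 10! / (2! × 8!)
         = 45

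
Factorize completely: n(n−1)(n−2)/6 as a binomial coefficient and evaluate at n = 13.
C(n,3); C(13,3) = 286
n(n−1)(n−2)/6 = n!/(3!(n−3)!) = C(n,3). At n = 13: C(13,3) = 286.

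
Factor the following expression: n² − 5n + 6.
(n − 2)(n − 3)

Solution: Seek roots whose sum is 5 and product is 6: (2, 3). So n² − 5n + 6 = (n − 2)(n − 3).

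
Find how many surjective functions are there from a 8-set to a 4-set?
Onto functions = 4! × S(8,4)
First compute S(8,4) via recurrence:
Using the Stirling recurrence: S(n,k) = k·S(n-1,k) + S(n-1,k-1)
S(8,4) = 4·S(7,4) + S(7,3)
         = 4·350 + 301
         = 1400 + 301
         = 1,701
Then: 24 × 1701 = 40,824
Final answer: 40,824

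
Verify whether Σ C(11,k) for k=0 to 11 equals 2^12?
Binomial theorem: Σ C(11,k) = (1+1)^11 = 2^11 = 2,048; RHS 2^12 = 4,096.

Answer: False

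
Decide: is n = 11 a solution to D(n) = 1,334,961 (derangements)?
No

Reasoning: D(11) = (11-1)·[D(10) + D(9)] = 10·[1,334,961 + 133,496] = 14,684,570, which does not equal 1,334,961.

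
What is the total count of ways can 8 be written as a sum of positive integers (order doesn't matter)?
22

Working:
Pentagonal recurrence p(n) = p(n−1) + p(n−2) − p(n−5) − p(n−7) + …: p(8) = p(7) + p(6) − p(3) − p(1) = 15 + 11 − 3 − 1 = 22.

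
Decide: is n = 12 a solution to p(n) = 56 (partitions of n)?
No

Working:
Pentagonal recurrence p(n) = p(n−1) + p(n−2) − p(n−5) − p(n−7) + …: p(12) = p(11) + p(10) − p(7) − p(5) + p(0) = 56 + 42 − 15 − 7 + 1 = 77, which does not equal 56.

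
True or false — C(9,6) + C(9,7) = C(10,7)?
Pascal's identity: LHS = 84 + 36 = 120; RHS = C(10,7) = 120. Both sides agree, so the statement holds.

Answer: True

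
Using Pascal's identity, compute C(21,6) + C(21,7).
170,544
C(21,6) + C(21,7) = C(22,7) = 170,544.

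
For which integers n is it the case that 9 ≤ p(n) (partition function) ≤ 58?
6, 7, 8, 9, 10, 11

Reasoning: Tabulating p(n) via p(n) = p(n−1) + p(n−2) − p(n−5) − p(n−7) + …: p(5)=7; p(6)=11; p(7)=15; p(8)=22; p(9)=30; p(10)=42; p(11)=56; p(12)=77. So valid n = 6, 7, 8, 9, 10, 11.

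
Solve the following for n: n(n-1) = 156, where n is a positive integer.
n² − n − 156 = 0, so n = (1 ± √(1 + 4·156))/2 = (1 ± √625)/2 = (1 ± 25)/2, i.e. n = 13 or n = -12. Taking the positive root, n = 13 (check: 13×12 = 156).

Answer: 13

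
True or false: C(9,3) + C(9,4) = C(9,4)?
False
Pascal's identity gives C(10,4) = 210, whereas C(9,4) = 126.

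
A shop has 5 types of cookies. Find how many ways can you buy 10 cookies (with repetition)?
1,001
Stars and bars: C(10+5-1, 10) = C(14, 10) = 1,001.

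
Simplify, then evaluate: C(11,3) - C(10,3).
45

Solution: C(11,3) - C(10,3) = C(10,2) = 45.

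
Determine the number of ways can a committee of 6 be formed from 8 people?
28

Reasoning: C(8,6) = 8! / (6! × (8-6)!)
         = 8! / (6! × 2!)
         = 28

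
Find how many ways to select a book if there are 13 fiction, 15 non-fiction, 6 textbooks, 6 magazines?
By the addition principle: 13 + 15 + 6 + 6 = 40.

Answer: 40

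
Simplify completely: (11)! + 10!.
(11)! + 10! = (11)·10! + 10! = (11+1)·10! = 12·10! = 43,545,600.

Answer: 43,545,600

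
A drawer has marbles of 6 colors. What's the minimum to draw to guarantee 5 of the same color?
25

Working:
Worst case: 4 of each = 24. One more: 25.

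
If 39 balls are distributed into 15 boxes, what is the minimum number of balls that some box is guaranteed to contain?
3

Solution: Pigeonhole: ⌈39/15⌉ = 3.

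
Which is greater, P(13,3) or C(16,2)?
P(13,3)

P(13,3)=1,716, C(16,2)=120.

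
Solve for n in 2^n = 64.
6

Reasoning: 2^6 = 64, so n = 6.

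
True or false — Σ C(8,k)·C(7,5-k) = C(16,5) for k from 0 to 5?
False

Solution: Vandermonde's identity gives C(15,5) = 3,003; RHS C(16,5) = 4,368.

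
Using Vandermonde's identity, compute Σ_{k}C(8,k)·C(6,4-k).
1,001

= C(8+6,4) = C(14,4) = 1,001.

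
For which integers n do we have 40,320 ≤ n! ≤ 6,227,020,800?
8, 9, 10, 11, 12, 13

n! is strictly increasing; 8! = 40,320 and 13! = 6,227,020,800, so valid n = 8, 9, 10, 11, 12, 13.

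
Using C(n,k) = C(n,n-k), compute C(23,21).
253

Solution: C(23,21) = C(23,2) = 253.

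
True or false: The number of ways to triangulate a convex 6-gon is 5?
Triangulations of a convex 6-gon are counted by the Catalan number C_4: C_4 = C(8,4)/(4+1) = 70/5 = 14.
Final answer: False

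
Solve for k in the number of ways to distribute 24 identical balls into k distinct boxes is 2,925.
Stars and bars: the count is C(24+k−1, k−1), increasing in k. k=2: C(25,1) = 25, k=3: C(26,2) = 325, k=4: C(27,3) = 2,925 ✓. So k = 4.
Final answer: 4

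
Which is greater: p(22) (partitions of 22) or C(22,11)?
Pentagonal recurrence p(n) = p(n−1) + p(n−2) − p(n−5) − p(n−7) + …: p(22) = p(21) + p(20) − p(17) − p(15) + p(10) + p(7) − p(0) = 792 + 627 − 297 − 176 + 42 + 15 − 1 = 1,002; C(22,11) = 705,432.

Answer: C(22,11)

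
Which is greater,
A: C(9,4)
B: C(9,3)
A

Explanation: A=C(9,4)=126, B=C(9,3)=84.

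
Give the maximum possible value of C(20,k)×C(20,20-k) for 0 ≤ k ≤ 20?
34,134,779,536

Reasoning: C(20,k)·C(20,20-k) = C(20,k)², maximised at the centre k = 10: C(20,10)² = 34,134,779,536.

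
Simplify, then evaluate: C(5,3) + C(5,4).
15

By Pascal's identity: C(6,4) = 15.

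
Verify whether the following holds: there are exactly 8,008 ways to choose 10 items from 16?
True

C(16,10) = 8,008.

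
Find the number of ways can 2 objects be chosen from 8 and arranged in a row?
56

Explanation: P(8,2) = 8!/(8-2)! = 56.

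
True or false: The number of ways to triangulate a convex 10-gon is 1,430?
True

Explanation: Triangulations of a convex 10-gon are counted by the Catalan number C_8: C_8 = C(16,8)/(8+1) = 12,870/9 = 1,430.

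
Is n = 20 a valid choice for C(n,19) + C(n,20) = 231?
No

Explanation: C(20,19) + C(20,20) = 20 + 1 = 21, which does not equal 231.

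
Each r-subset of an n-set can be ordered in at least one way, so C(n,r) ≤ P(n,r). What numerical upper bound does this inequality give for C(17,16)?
355,687,428,096,000

Solution: P(17,16) = 17·16·15·14·13·12·11·10·9·8·7·6·5·4·3·2 = 355,687,428,096,000, so C(17,16) ≤ 355,687,428,096,000. (The bound is loose by a factor of 16! = 20,922,789,888,000: C(17,16) = 355,687,428,096,000/20,922,789,888,000 = 17.)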